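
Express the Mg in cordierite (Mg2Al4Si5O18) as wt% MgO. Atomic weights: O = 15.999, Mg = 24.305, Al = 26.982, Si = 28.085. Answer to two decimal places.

Molar mass of Mg2Al4Si5O18 = 2·24.305 + 4·26.982 + 5·28.085 + 18·15.999 = 584.945 g/mol.
Each formula unit contains 2 Mg, equivalent to 2/1 = 2.0000 mol MgO.
M(MgO) = 1×24.305 + 1×15.999 = 40.304 g/mol.
Mass of MgO per formula unit = 2.0000 × 40.304 = 80.608 g.
MgO wt% = 80.608 / 584.945 × 100 = 13.78%.

13.78 wt%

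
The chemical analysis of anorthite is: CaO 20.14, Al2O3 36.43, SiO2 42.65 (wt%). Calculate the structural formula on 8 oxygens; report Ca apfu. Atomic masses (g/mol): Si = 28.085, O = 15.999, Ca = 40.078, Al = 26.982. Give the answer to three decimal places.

20.14 wt% CaO ÷ 56.077 g/mol = 0.35915 mol, giving 0.35915 Ca and 0.35915 O.
36.43 wt% Al2O3 ÷ 101.961 g/mol = 0.35729 mol, giving 0.71458 Al and 1.07187 O.
42.65 wt% SiO2 ÷ 60.083 g/mol = 0.70985 mol, giving 0.70985 Si and 1.41970 O.
Oxygen sums to 2.85072; scaling by 8/2.85072 = 2.80631 puts the formula on 8 O.
Ca: 0.35915 × 2.80631 = 1.008 atoms per formula unit.

1.008 Ca apfu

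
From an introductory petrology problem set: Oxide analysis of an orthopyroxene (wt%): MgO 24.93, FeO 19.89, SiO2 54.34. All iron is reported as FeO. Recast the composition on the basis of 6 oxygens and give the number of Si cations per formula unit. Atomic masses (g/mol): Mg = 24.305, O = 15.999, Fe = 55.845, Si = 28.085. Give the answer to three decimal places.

MgO (M=40.304): mol = 0.61855; Mg = 0.61855, O = 0.61855.
FeO (M=71.844): mol = 0.27685; Fe = 0.27685, O = 0.27685.
SiO2 (M=60.083): mol = 0.90442; Si = 0.90442, O = 1.80884.
ΣO = 2.70424; factor = 6/ΣO = 2.21874.
Si apfu = 0.90442 × 2.21874 = 2.007.

2.007 Si apfu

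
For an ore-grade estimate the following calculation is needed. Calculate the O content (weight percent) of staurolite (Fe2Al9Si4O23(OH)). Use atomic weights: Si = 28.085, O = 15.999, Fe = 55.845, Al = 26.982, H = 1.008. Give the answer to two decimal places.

Molar mass of Fe2Al9Si4O23(OH): 2*55.845 + 9*26.982 + 4*28.085 + 24*15.999 + 1*1.008 = 851.852 g/mol.
Mass of O per formula unit: 24 × 15.999 = 383.976 g.
Weight fraction O = 383.976 / 851.852 = 0.4508.

45.08 weight percent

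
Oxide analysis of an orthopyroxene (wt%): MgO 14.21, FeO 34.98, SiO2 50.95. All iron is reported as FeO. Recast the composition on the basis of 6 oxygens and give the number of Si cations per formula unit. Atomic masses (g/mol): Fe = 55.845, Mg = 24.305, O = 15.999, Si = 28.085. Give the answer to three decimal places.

2.007 Si apfu

MgO: 14.21/40.304 = 0.35257 mol → 0.35257 mol Mg, 0.35257 mol O.
FeO: 34.98/71.844 = 0.48689 mol → 0.48689 mol Fe, 0.48689 mol O.
SiO2: 50.95/60.083 = 0.84799 mol → 0.84799 mol Si, 1.69598 mol O.
Total oxygen = 2.53544 mol. Normalization factor = 6/2.53544 = 2.36645.
Si per 6 O = 0.84799 × 2.36645 = 2.007.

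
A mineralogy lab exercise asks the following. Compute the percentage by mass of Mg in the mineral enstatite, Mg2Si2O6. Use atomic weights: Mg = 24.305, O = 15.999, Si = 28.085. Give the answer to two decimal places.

Molar mass of Mg2Si2O6: 2×24.305 + 2×28.085 + 6×15.999 = 200.774 g/mol.
Mass of Mg per formula unit: 2 × 24.305 = 48.610 g.
Weight fraction Mg = 48.610 / 200.774 = 0.2421.

24.21 mass %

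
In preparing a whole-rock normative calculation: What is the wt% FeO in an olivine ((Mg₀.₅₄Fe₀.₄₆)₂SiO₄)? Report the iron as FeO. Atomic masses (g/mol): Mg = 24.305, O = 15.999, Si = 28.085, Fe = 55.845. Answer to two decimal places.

38.95 wt%

Molar mass of (Mg₀.₅₄Fe₀.₄₆)₂SiO₄ = 1.08×24.305 + 0.92×55.845 + 1×28.085 + 4×15.999 = 169.708 g/mol.
Each formula unit contains 0.92 Fe, equivalent to 0.92/1 = 0.9200 mol FeO.
M(FeO) = 1×55.845 + 1×15.999 = 71.844 g/mol.
Mass of FeO per formula unit = 0.9200 × 71.844 = 66.096 g.
FeO wt% = 66.096 / 169.708 × 100 = 38.95%.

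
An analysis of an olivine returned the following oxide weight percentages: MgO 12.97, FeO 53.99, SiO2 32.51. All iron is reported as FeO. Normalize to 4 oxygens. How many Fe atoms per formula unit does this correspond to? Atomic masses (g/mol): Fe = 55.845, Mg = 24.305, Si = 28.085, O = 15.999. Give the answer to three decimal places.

1.395 Fe apfu

MgO (M=40.304): mol = 0.32180; Mg = 0.32180, O = 0.32180.
FeO (M=71.844): mol = 0.75149; Fe = 0.75149, O = 0.75149.
SiO2 (M=60.083): mol = 0.54108; Si = 0.54108, O = 1.08216.
ΣO = 2.15545; factor = 4/ΣO = 1.85576.
Fe apfu = 0.75149 × 1.85576 = 1.395.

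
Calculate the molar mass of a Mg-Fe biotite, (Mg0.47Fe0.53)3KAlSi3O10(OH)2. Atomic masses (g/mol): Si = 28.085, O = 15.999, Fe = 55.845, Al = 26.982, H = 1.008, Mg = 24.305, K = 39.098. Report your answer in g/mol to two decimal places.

M = 1.41×24.305 + 1.59×55.845 + 1×39.098 + 1×26.982 + 3×28.085 + 12×15.999 + 2×1.008

467.40 g/mol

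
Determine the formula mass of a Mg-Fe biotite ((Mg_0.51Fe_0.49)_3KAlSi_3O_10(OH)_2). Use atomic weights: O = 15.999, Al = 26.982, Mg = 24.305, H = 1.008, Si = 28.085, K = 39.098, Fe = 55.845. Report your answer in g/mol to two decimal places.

M = 1.53*24.305 + 1.47*55.845 + 1*39.098 + 1*26.982 + 3*28.085 + 12*15.999 + 2*1.008

463.62 g/mol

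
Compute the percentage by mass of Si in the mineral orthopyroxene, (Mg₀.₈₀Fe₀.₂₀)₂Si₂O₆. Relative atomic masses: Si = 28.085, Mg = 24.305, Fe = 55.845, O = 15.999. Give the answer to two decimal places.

M((Mg₀.₈₀Fe₀.₂₀)₂Si₂O₆) = 213.390 g/mol.
Si contributes 2 × 28.085 = 56.170 g per mole.
56.170/213.390 = 0.2632 → 26.32%.

26.32 weight percent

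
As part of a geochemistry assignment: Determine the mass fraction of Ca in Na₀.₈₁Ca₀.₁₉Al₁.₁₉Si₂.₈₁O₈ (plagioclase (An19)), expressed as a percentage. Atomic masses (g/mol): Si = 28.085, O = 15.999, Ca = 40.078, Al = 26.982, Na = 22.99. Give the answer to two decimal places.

2.87 weight percent

Formula mass = 0.81×22.99 + 0.19×40.078 + 1.19×26.982 + 2.81×28.085 + 8×15.999 = 265.256 g/mol, of which 7.615 g is Ca.
So Ca makes up 7.615/265.256 = 0.0287 of the mass, i.e. 2.87%.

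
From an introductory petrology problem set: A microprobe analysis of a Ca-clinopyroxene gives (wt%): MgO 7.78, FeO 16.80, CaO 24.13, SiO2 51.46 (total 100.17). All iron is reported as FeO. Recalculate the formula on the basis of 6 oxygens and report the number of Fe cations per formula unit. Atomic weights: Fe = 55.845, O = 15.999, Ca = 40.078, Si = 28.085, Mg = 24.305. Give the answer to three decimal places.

MgO: 7.78/40.304 = 0.19303 mol → 0.19303 mol Mg, 0.19303 mol O.
FeO: 16.80/71.844 = 0.23384 mol → 0.23384 mol Fe, 0.23384 mol O.
CaO: 24.13/56.077 = 0.43030 mol → 0.43030 mol Ca, 0.43030 mol O.
SiO2: 51.46/60.083 = 0.85648 mol → 0.85648 mol Si, 1.71296 mol O.
Total oxygen = 2.57013 mol. Normalization factor = 6/2.57013 = 2.33451.
Fe per 6 O = 0.23384 × 2.33451 = 0.546.

0.546 Fe apfu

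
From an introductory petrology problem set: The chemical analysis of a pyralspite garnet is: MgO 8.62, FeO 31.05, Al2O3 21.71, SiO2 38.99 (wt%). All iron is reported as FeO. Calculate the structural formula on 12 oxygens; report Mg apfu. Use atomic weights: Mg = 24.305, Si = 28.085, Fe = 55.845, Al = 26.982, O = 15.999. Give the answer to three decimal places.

8.62 wt% MgO ÷ 40.304 g/mol = 0.21387 mol, giving 0.21387 Mg and 0.21387 O.
31.05 wt% FeO ÷ 71.844 g/mol = 0.43219 mol, giving 0.43219 Fe and 0.43219 O.
21.71 wt% Al2O3 ÷ 101.961 g/mol = 0.21292 mol, giving 0.42584 Al and 0.63876 O.
38.99 wt% SiO2 ÷ 60.083 g/mol = 0.64894 mol, giving 0.64894 Si and 1.29788 O.
Oxygen sums to 2.58270; scaling by 12/2.58270 = 4.64630 puts the formula on 12 O.
Mg: 0.21387 × 4.64630 = 0.994 atoms per formula unit.

0.994 Mg apfu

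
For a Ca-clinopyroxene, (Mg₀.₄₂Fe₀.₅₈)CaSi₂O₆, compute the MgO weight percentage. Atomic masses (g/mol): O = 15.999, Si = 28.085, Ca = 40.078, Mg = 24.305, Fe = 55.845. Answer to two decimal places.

Formula mass = 234.840 g/mol.
0.42 Mg → 0.4200 mol MgO per formula unit; M(MgO) = 40.304, so MgO mass = 16.928 g.
16.928/234.840 × 100 = 7.21 wt%.

7.21 wt%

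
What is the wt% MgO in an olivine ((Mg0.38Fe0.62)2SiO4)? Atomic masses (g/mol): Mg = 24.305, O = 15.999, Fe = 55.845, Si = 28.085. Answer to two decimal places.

17.04 wt%

Formula mass = 179.801 g/mol.
0.76 Mg → 0.7600 mol MgO per formula unit; M(MgO) = 40.304, so MgO mass = 30.631 g.
30.631/179.801 × 100 = 17.04 wt%.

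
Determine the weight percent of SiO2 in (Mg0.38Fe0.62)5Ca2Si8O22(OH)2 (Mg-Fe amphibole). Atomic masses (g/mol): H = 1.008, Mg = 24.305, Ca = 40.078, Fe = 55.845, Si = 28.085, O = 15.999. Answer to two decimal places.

52.81 wt%

Molar mass of (Mg0.38Fe0.62)5Ca2Si8O22(OH)2 = 1.90·24.305 + 3.10·55.845 + 2·40.078 + 8·28.085 + 24·15.999 + 2·1.008 = 910.127 g/mol.
Each formula unit contains 8 Si, equivalent to 8/1 = 8.0000 mol SiO2.
M(SiO2) = 1×28.085 + 2×15.999 = 60.083 g/mol.
Mass of SiO2 per formula unit = 8.0000 × 60.083 = 480.664 g.
SiO2 wt% = 480.664 / 910.127 × 100 = 52.81%.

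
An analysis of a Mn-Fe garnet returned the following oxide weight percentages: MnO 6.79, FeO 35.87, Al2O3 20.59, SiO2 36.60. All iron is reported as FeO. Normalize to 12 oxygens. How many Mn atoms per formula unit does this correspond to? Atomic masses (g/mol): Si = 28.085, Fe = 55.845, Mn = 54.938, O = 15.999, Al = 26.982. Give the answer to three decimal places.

MnO (M=70.937): mol = 0.09572; Mn = 0.09572, O = 0.09572.
FeO (M=71.844): mol = 0.49928; Fe = 0.49928, O = 0.49928.
Al2O3 (M=101.961): mol = 0.20194; Al = 0.40388, O = 0.60582.
SiO2 (M=60.083): mol = 0.60916; Si = 0.60916, O = 1.21832.
ΣO = 2.41914; factor = 12/ΣO = 4.96044.
Mn apfu = 0.09572 × 4.96044 = 0.475.

0.475 Mn apfu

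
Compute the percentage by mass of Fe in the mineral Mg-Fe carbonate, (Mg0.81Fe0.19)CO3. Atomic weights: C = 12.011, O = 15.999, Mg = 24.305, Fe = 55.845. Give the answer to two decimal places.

Molar mass of (Mg0.81Fe0.19)CO3: 0.81*24.305 + 0.19*55.845 + 1*12.011 + 3*15.999 = 90.306 g/mol.
Mass of Fe per formula unit: 0.19 × 55.845 = 10.611 g.
Weight fraction Fe = 10.611 / 90.306 = 0.1175.

11.75 weight percent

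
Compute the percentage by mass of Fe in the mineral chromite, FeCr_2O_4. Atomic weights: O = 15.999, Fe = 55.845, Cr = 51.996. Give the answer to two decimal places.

24.95 wt%

M(FeCr_2O_4) = 223.833 g/mol.
Fe contributes 1 × 55.845 = 55.845 g per mole.
55.845/223.833 = 0.2495 → 24.95%.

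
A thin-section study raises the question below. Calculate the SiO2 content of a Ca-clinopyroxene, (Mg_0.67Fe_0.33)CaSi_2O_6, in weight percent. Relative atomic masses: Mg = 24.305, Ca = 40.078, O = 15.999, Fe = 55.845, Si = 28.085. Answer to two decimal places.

52.95 wt%

M((Mg_0.67Fe_0.33)CaSi_2O_6) = 226.955 g/mol; M(SiO2) = 60.083 g/mol.
Moles SiO2 per formula unit = 2 Si ÷ 1 = 2.0000.
SiO2 fraction = (2.0000 × 60.083) / 226.955 = 120.166/226.955 = 0.5295.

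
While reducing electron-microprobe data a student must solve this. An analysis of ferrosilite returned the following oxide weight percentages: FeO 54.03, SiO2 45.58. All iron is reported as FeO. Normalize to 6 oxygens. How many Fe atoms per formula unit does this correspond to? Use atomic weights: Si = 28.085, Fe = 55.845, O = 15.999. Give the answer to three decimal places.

FeO: 54.03/71.844 = 0.75205 mol → 0.75205 mol Fe, 0.75205 mol O.
SiO2: 45.58/60.083 = 0.75862 mol → 0.75862 mol Si, 1.51724 mol O.
Total oxygen = 2.26929 mol. Normalization factor = 6/2.26929 = 2.64400.
Fe per 6 O = 0.75205 × 2.64400 = 1.988.

1.988 Fe apfu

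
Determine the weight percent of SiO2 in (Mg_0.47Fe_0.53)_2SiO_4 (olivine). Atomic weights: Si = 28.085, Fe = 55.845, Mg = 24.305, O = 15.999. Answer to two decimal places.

Molar mass of (Mg_0.47Fe_0.53)_2SiO_4 = 0.94*24.305 + 1.06*55.845 + 1*28.085 + 4*15.999 = 174.123 g/mol.
Each formula unit contains 1 Si, equivalent to 1/1 = 1.0000 mol SiO2.
M(SiO2) = 1×28.085 + 2×15.999 = 60.083 g/mol.
Mass of SiO2 per formula unit = 1.0000 × 60.083 = 60.083 g.
SiO2 wt% = 60.083 / 174.123 × 100 = 34.51%.

34.51 wt%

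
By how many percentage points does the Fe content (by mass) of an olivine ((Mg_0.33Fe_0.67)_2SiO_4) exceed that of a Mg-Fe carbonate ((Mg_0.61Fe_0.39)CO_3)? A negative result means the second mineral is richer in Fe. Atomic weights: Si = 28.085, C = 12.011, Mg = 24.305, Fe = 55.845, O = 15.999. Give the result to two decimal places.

18.36 percentage points

Fe in (Mg_0.33Fe_0.67)_2SiO_4: molar mass 182.955 g/mol; 1.34×55.845 = 74.832 g → 40.90 wt%.
Fe in (Mg_0.61Fe_0.39)CO_3: molar mass 96.614 g/mol; 0.39×55.845 = 21.780 g → 22.54 wt%.
Difference = 40.90 − 22.54 = 18.36 percentage points.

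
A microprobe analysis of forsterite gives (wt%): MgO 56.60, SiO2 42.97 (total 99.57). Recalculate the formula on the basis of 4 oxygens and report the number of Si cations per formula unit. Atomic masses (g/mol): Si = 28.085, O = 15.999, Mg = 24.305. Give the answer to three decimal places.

1.009 Si apfu

MgO (M=40.304): mol = 1.40433; Mg = 1.40433, O = 1.40433.
SiO2 (M=60.083): mol = 0.71518; Si = 0.71518, O = 1.43036.
ΣO = 2.83469; factor = 4/ΣO = 1.41109.
Si apfu = 0.71518 × 1.41109 = 1.009.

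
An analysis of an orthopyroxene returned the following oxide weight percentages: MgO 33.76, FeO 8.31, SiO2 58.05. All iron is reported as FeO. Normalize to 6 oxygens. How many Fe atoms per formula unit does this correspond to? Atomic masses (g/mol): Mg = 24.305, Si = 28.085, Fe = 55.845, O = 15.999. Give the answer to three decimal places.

0.241 Fe apfu

MgO: 33.76/40.304 = 0.83763 mol → 0.83763 mol Mg, 0.83763 mol O.
FeO: 8.31/71.844 = 0.11567 mol → 0.11567 mol Fe, 0.11567 mol O.
SiO2: 58.05/60.083 = 0.96616 mol → 0.96616 mol Si, 1.93232 mol O.
Total oxygen = 2.88562 mol. Normalization factor = 6/2.88562 = 2.07928.
Fe per 6 O = 0.11567 × 2.07928 = 0.241.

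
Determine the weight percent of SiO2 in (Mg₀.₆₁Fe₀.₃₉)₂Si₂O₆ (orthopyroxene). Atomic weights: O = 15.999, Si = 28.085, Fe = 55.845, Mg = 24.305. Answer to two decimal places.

53.32 wt%

M((Mg₀.₆₁Fe₀.₃₉)₂Si₂O₆) = 225.375 g/mol; M(SiO2) = 60.083 g/mol.
Moles SiO2 per formula unit = 2 Si ÷ 1 = 2.0000.
SiO2 fraction = (2.0000 × 60.083) / 225.375 = 120.166/225.375 = 0.5332.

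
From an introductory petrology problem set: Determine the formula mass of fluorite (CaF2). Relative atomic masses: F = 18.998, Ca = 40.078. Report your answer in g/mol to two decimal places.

78.07 g/mol

M = 1*40.078 + 2*18.998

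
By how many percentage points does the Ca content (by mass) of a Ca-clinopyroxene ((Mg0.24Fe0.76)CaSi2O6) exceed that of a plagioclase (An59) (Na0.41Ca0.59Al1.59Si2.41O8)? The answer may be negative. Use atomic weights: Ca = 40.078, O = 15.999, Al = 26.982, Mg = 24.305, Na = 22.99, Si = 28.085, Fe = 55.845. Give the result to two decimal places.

7.96 percentage points

First mineral: 40.078 g Ca in 240.517 g formula = 16.66 wt% Ca.
Second mineral: 23.646 g Ca in 271.650 g formula = 8.70 wt% Ca.
16.66% − 8.70% gives a difference of 7.96 percentage points.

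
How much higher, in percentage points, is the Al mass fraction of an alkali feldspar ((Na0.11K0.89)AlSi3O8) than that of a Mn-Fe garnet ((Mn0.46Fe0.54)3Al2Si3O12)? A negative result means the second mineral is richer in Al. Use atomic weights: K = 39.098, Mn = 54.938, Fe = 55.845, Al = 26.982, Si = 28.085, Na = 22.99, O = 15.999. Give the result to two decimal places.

M((Na0.11K0.89)AlSi3O8) = 276.555 g/mol, so wt% Al = 26.982/276.555 × 100 = 9.76%.
M((Mn0.46Fe0.54)3Al2Si3O12) = 496.490 g/mol, so wt% Al = 53.964/496.490 × 100 = 10.87%.
9.76 − 10.87 = -1.11 pp.

-1.11 percentage points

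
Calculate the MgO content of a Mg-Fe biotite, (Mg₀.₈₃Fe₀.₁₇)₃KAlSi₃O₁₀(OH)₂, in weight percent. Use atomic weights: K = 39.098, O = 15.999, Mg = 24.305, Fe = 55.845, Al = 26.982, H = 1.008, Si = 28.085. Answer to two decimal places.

Formula mass = 433.339 g/mol.
2.49 Mg → 2.4900 mol MgO per formula unit; M(MgO) = 40.304, so MgO mass = 100.357 g.
100.357/433.339 × 100 = 23.16 wt%.

23.16 wt%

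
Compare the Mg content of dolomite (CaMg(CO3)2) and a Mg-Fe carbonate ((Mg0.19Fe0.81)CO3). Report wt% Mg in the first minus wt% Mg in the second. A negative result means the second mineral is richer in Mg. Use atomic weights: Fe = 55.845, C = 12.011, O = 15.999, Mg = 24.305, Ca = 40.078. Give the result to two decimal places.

8.98 percentage points

First mineral: 24.305 g Mg in 184.399 g formula = 13.18 wt% Mg.
Second mineral: 4.618 g Mg in 109.860 g formula = 4.20 wt% Mg.
13.18% − 4.20% gives a difference of 8.98 percentage points.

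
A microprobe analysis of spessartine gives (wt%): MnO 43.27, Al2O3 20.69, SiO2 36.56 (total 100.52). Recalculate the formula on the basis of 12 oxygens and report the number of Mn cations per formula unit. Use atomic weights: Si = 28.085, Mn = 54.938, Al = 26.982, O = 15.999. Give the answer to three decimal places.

43.27 wt% MnO ÷ 70.937 g/mol = 0.60998 mol, giving 0.60998 Mn and 0.60998 O.
20.69 wt% Al2O3 ÷ 101.961 g/mol = 0.20292 mol, giving 0.40584 Al and 0.60876 O.
36.56 wt% SiO2 ÷ 60.083 g/mol = 0.60849 mol, giving 0.60849 Si and 1.21698 O.
Oxygen sums to 2.43572; scaling by 12/2.43572 = 4.92667 puts the formula on 12 O.
Mn: 0.60998 × 4.92667 = 3.005 atoms per formula unit.

3.005 Mn apfu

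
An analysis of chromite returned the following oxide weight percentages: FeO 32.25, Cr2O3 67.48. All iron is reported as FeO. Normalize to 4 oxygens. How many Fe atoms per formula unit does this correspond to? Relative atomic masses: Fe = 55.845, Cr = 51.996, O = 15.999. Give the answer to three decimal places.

1.008 Fe apfu

32.25 wt% FeO ÷ 71.844 g/mol = 0.44889 mol, giving 0.44889 Fe and 0.44889 O.
67.48 wt% Cr2O3 ÷ 151.989 g/mol = 0.44398 mol, giving 0.88796 Cr and 1.33194 O.
Oxygen sums to 1.78083; scaling by 4/1.78083 = 2.24614 puts the formula on 4 O.
Fe: 0.44889 × 2.24614 = 1.008 atoms per formula unit.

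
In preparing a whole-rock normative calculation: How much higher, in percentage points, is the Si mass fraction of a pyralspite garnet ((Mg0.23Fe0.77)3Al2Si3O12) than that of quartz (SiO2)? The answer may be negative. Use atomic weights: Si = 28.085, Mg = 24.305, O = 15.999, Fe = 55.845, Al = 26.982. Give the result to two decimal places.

Si in (Mg0.23Fe0.77)3Al2Si3O12: molar mass 475.979 g/mol; 3×28.085 = 84.255 g → 17.70 wt%.
Si in SiO2: molar mass 60.083 g/mol; 1×28.085 = 28.085 g → 46.74 wt%.
Difference = 17.70 − 46.74 = -29.04 percentage points.

-29.04 percentage points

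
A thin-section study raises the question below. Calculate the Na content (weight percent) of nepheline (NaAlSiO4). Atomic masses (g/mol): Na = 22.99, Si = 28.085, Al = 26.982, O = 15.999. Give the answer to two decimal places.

Molar mass of NaAlSiO4: 1×22.99 + 1×26.982 + 1×28.085 + 4×15.999 = 142.053 g/mol.
Mass of Na per formula unit: 1 × 22.99 = 22.990 g.
Weight fraction Na = 22.990 / 142.053 = 0.1618.

16.18 weight percent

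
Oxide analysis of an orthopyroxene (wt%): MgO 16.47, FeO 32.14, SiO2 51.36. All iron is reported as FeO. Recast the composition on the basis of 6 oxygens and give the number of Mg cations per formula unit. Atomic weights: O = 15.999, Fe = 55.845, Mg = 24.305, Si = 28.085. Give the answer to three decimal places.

0.956 Mg apfu

MgO: 16.47/40.304 = 0.40864 mol → 0.40864 mol Mg, 0.40864 mol O.
FeO: 32.14/71.844 = 0.44736 mol → 0.44736 mol Fe, 0.44736 mol O.
SiO2: 51.36/60.083 = 0.85482 mol → 0.85482 mol Si, 1.70964 mol O.
Total oxygen = 2.56564 mol. Normalization factor = 6/2.56564 = 2.33860.
Mg per 6 O = 0.40864 × 2.33860 = 0.956.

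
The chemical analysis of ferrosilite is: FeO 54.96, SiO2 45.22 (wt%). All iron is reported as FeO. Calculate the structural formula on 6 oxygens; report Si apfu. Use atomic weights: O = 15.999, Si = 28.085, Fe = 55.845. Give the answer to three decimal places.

FeO: 54.96/71.844 = 0.76499 mol → 0.76499 mol Fe, 0.76499 mol O.
SiO2: 45.22/60.083 = 0.75263 mol → 0.75263 mol Si, 1.50526 mol O.
Total oxygen = 2.27025 mol. Normalization factor = 6/2.27025 = 2.64288.
Si per 6 O = 0.75263 × 2.64288 = 1.989.

1.989 Si apfu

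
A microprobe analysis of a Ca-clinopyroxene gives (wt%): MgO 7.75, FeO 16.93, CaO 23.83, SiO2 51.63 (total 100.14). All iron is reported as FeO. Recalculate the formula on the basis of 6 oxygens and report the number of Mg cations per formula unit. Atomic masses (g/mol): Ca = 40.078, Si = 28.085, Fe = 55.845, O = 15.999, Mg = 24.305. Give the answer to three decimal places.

0.449 Mg apfu

MgO: 7.75/40.304 = 0.19229 mol → 0.19229 mol Mg, 0.19229 mol O.
FeO: 16.93/71.844 = 0.23565 mol → 0.23565 mol Fe, 0.23565 mol O.
CaO: 23.83/56.077 = 0.42495 mol → 0.42495 mol Ca, 0.42495 mol O.
SiO2: 51.63/60.083 = 0.85931 mol → 0.85931 mol Si, 1.71862 mol O.
Total oxygen = 2.57151 mol. Normalization factor = 6/2.57151 = 2.33326.
Mg per 6 O = 0.19229 × 2.33326 = 0.449.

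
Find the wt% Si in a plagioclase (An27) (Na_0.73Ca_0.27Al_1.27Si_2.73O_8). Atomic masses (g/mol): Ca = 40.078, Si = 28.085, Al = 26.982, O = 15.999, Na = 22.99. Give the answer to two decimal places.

28.77 mass %

Formula mass = 0.73*22.99 + 0.27*40.078 + 1.27*26.982 + 2.73*28.085 + 8*15.999 = 266.535 g/mol, of which 76.672 g is Si.
So Si makes up 76.672/266.535 = 0.2877 of the mass, i.e. 28.77%.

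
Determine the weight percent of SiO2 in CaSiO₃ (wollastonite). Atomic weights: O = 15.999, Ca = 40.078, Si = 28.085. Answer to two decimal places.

Formula mass = 116.160 g/mol.
1 Si → 1.0000 mol SiO2 per formula unit; M(SiO2) = 60.083, so SiO2 mass = 60.083 g.
60.083/116.160 × 100 = 51.72 wt%.

51.72 wt%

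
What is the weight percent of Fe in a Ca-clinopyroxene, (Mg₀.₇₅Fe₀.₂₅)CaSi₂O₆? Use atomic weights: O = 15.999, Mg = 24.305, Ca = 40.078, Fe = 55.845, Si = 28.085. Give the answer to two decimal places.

Molar mass of (Mg₀.₇₅Fe₀.₂₅)CaSi₂O₆: 0.75*24.305 + 0.25*55.845 + 1*40.078 + 2*28.085 + 6*15.999 = 224.432 g/mol.
Mass of Fe per formula unit: 0.25 × 55.845 = 13.961 g.
Weight fraction Fe = 13.961 / 224.432 = 0.0622.

6.22 weight percent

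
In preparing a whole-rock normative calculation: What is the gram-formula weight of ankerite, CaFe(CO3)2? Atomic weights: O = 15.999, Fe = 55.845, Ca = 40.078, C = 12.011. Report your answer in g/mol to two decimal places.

215.94 g/mol

The formula mass is the sum 1×40.078 + 1×55.845 + 2×12.011 + 6×15.999.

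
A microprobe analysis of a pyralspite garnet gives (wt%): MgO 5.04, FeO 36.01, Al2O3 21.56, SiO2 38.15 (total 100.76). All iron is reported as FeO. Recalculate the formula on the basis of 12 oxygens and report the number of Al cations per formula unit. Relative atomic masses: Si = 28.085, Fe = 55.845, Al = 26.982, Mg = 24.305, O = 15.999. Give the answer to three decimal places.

MgO: 5.04/40.304 = 0.12505 mol → 0.12505 mol Mg, 0.12505 mol O.
FeO: 36.01/71.844 = 0.50122 mol → 0.50122 mol Fe, 0.50122 mol O.
Al2O3: 21.56/101.961 = 0.21145 mol → 0.42290 mol Al, 0.63435 mol O.
SiO2: 38.15/60.083 = 0.63495 mol → 0.63495 mol Si, 1.26990 mol O.
Total oxygen = 2.53052 mol. Normalization factor = 12/2.53052 = 4.74211.
Al per 12 O = 0.42290 × 4.74211 = 2.005.

2.005 Al apfu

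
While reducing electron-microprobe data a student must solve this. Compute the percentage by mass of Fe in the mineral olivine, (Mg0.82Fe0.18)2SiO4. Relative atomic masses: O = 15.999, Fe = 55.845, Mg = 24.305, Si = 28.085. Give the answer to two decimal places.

13.22 weight percent

Molar mass of (Mg0.82Fe0.18)2SiO4: 1.64·24.305 + 0.36·55.845 + 1·28.085 + 4·15.999 = 152.045 g/mol.
Mass of Fe per formula unit: 0.36 × 55.845 = 20.104 g.
Weight fraction Fe = 20.104 / 152.045 = 0.1322.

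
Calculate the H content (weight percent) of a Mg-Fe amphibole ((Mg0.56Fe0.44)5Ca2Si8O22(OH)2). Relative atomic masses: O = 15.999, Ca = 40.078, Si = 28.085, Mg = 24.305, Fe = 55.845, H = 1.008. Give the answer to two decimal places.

0.23 weight percent

Molar mass of (Mg0.56Fe0.44)5Ca2Si8O22(OH)2: 2.80×24.305 + 2.20×55.845 + 2×40.078 + 8×28.085 + 24×15.999 + 2×1.008 = 881.741 g/mol.
Mass of H per formula unit: 2 × 1.008 = 2.016 g.
Weight fraction H = 2.016 / 881.741 = 0.0023.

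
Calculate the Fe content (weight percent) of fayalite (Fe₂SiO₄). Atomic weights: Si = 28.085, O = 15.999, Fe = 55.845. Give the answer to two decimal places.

Molar mass of Fe₂SiO₄: 2×55.845 + 1×28.085 + 4×15.999 = 203.771 g/mol.
Mass of Fe per formula unit: 2 × 55.845 = 111.690 g.
Weight fraction Fe = 111.690 / 203.771 = 0.5481.

54.81 weight percent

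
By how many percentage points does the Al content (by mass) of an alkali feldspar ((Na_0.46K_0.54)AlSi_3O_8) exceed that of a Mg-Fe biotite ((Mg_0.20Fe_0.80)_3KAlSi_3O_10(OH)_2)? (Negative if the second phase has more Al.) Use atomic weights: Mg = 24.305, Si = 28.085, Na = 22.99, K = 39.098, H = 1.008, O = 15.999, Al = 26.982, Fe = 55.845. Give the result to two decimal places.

Al in (Na_0.46K_0.54)AlSi_3O_8: molar mass 270.917 g/mol; 1×26.982 = 26.982 g → 9.96 wt%.
Al in (Mg_0.20Fe_0.80)_3KAlSi_3O_10(OH)_2: molar mass 492.950 g/mol; 1×26.982 = 26.982 g → 5.47 wt%.
Difference = 9.96 − 5.47 = 4.49 percentage points.

4.49 percentage points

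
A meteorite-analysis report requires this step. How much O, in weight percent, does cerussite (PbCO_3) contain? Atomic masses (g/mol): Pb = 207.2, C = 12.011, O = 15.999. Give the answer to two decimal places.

17.96 weight percent

Formula mass = 1*207.2 + 1*12.011 + 3*15.999 = 267.208 g/mol, of which 47.997 g is O.
So O makes up 47.997/267.208 = 0.1796 of the mass, i.e. 17.96%.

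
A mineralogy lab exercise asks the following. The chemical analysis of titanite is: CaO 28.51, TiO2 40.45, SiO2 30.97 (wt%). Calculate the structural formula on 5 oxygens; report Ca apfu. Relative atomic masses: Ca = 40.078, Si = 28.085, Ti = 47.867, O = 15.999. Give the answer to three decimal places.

CaO (M=56.077): mol = 0.50841; Ca = 0.50841, O = 0.50841.
TiO2 (M=79.865): mol = 0.50648; Ti = 0.50648, O = 1.01296.
SiO2 (M=60.083): mol = 0.51545; Si = 0.51545, O = 1.03090.
ΣO = 2.55227; factor = 5/ΣO = 1.95904.
Ca apfu = 0.50841 × 1.95904 = 0.996.

0.996 Ca apfu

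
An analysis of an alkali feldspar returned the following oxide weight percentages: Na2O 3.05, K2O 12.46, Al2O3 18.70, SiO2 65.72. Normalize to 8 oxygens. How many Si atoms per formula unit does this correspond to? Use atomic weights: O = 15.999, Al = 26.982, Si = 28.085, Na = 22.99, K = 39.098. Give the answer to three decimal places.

Na2O (M=61.979): mol = 0.04921; Na = 0.09842, O = 0.04921.
K2O (M=94.195): mol = 0.13228; K = 0.26456, O = 0.13228.
Al2O3 (M=101.961): mol = 0.18340; Al = 0.36680, O = 0.55020.
SiO2 (M=60.083): mol = 1.09382; Si = 1.09382, O = 2.18764.
ΣO = 2.91933; factor = 8/ΣO = 2.74035.
Si apfu = 1.09382 × 2.74035 = 2.997.

2.997 Si apfu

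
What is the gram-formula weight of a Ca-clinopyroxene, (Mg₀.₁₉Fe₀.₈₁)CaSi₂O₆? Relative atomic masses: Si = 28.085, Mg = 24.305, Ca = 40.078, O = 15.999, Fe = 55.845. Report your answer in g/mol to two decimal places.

242.09 g/mol

The formula mass is the sum 0.19(24.305) + 0.81(55.845) + 1(40.078) + 2(28.085) + 6(15.999).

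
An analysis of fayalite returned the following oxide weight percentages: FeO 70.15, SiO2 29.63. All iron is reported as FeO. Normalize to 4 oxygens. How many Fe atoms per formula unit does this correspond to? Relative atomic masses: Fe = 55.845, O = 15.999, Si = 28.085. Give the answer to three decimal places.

FeO: 70.15/71.844 = 0.97642 mol → 0.97642 mol Fe, 0.97642 mol O.
SiO2: 29.63/60.083 = 0.49315 mol → 0.49315 mol Si, 0.98630 mol O.
Total oxygen = 1.96272 mol. Normalization factor = 4/1.96272 = 2.03799.
Fe per 4 O = 0.97642 × 2.03799 = 1.990.

1.990 Fe apfu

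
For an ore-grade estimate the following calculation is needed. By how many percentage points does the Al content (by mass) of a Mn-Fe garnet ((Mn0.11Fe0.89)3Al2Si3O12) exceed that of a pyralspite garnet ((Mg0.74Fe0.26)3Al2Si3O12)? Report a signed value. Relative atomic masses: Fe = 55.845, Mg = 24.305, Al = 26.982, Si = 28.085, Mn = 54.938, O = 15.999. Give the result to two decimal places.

-1.77 percentage points

Al in (Mn0.11Fe0.89)3Al2Si3O12: molar mass 497.443 g/mol; 2×26.982 = 53.964 g → 10.85 wt%.
Al in (Mg0.74Fe0.26)3Al2Si3O12: molar mass 427.723 g/mol; 2×26.982 = 53.964 g → 12.62 wt%.
Difference = 10.85 − 12.62 = -1.77 percentage points.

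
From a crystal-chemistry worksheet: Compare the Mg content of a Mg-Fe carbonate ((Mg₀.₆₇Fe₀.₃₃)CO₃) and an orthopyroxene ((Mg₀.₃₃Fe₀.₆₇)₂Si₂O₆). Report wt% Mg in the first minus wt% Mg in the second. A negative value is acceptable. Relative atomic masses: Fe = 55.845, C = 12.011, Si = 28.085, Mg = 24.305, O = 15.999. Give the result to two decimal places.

10.59 percentage points

M((Mg₀.₆₇Fe₀.₃₃)CO₃) = 94.721 g/mol, so wt% Mg = 16.284/94.721 × 100 = 17.19%.
M((Mg₀.₃₃Fe₀.₆₇)₂Si₂O₆) = 243.038 g/mol, so wt% Mg = 16.041/243.038 × 100 = 6.60%.
17.19 − 6.60 = 10.59 pp.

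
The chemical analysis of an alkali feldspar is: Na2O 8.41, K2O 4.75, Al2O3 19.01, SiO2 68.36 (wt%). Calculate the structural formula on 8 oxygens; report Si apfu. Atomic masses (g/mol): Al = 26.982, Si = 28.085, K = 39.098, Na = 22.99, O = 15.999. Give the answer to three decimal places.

3.013 Si apfu

Na2O (M=61.979): mol = 0.13569; Na = 0.27138, O = 0.13569.
K2O (M=94.195): mol = 0.05043; K = 0.10086, O = 0.05043.
Al2O3 (M=101.961): mol = 0.18644; Al = 0.37288, O = 0.55932.
SiO2 (M=60.083): mol = 1.13776; Si = 1.13776, O = 2.27552.
ΣO = 3.02096; factor = 8/ΣO = 2.64816.
Si apfu = 1.13776 × 2.64816 = 3.013.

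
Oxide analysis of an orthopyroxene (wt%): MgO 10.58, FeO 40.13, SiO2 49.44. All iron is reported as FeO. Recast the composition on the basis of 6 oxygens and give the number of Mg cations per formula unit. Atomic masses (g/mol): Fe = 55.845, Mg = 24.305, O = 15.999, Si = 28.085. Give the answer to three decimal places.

MgO: 10.58/40.304 = 0.26250 mol → 0.26250 mol Mg, 0.26250 mol O.
FeO: 40.13/71.844 = 0.55857 mol → 0.55857 mol Fe, 0.55857 mol O.
SiO2: 49.44/60.083 = 0.82286 mol → 0.82286 mol Si, 1.64572 mol O.
Total oxygen = 2.46679 mol. Normalization factor = 6/2.46679 = 2.43231.
Mg per 6 O = 0.26250 × 2.43231 = 0.638.

0.638 Mg apfu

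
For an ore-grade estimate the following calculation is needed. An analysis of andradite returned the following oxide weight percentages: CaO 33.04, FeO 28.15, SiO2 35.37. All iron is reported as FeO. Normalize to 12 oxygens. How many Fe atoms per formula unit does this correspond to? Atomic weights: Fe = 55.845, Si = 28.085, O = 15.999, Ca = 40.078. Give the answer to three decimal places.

33.04 wt% CaO ÷ 56.077 g/mol = 0.58919 mol, giving 0.58919 Ca and 0.58919 O.
28.15 wt% FeO ÷ 71.844 g/mol = 0.39182 mol, giving 0.39182 Fe and 0.39182 O.
35.37 wt% SiO2 ÷ 60.083 g/mol = 0.58869 mol, giving 0.58869 Si and 1.17738 O.
Oxygen sums to 2.15839; scaling by 12/2.15839 = 5.55970 puts the formula on 12 O.
Fe: 0.39182 × 5.55970 = 2.178 atoms per formula unit.

2.178 Fe apfu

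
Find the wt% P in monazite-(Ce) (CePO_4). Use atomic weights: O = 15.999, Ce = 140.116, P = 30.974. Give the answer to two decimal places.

13.18 wt%

Formula mass = 1*140.116 + 1*30.974 + 4*15.999 = 235.086 g/mol, of which 30.974 g is P.
So P makes up 30.974/235.086 = 0.1318 of the mass, i.e. 13.18%.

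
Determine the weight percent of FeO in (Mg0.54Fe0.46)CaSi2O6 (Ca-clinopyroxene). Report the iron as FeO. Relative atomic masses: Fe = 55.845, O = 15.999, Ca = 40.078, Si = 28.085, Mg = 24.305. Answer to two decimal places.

Formula mass = 231.055 g/mol.
0.46 Fe → 0.4600 mol FeO per formula unit; M(FeO) = 71.844, so FeO mass = 33.048 g.
33.048/231.055 × 100 = 14.30 wt%.

14.30 wt%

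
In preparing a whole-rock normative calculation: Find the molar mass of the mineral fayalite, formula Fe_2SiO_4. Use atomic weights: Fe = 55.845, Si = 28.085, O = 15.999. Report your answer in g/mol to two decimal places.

203.77 g/mol

The formula mass is the sum 2·55.845 + 1·28.085 + 4·15.999.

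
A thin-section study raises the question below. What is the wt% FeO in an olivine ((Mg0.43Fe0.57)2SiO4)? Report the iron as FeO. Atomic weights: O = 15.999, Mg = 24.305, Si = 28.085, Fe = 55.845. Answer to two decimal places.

46.36 wt%

Molar mass of (Mg0.43Fe0.57)2SiO4 = 0.86*24.305 + 1.14*55.845 + 1*28.085 + 4*15.999 = 176.647 g/mol.
Each formula unit contains 1.14 Fe, equivalent to 1.14/1 = 1.1400 mol FeO.
M(FeO) = 1×55.845 + 1×15.999 = 71.844 g/mol.
Mass of FeO per formula unit = 1.1400 × 71.844 = 81.902 g.
FeO wt% = 81.902 / 176.647 × 100 = 46.36%.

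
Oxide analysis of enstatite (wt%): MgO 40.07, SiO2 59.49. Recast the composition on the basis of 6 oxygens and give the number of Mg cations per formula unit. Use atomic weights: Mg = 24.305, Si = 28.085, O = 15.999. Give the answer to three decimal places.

40.07 wt% MgO ÷ 40.304 g/mol = 0.99419 mol, giving 0.99419 Mg and 0.99419 O.
59.49 wt% SiO2 ÷ 60.083 g/mol = 0.99013 mol, giving 0.99013 Si and 1.98026 O.
Oxygen sums to 2.97445; scaling by 6/2.97445 = 2.01718 puts the formula on 6 O.
Mg: 0.99419 × 2.01718 = 2.005 atoms per formula unit.

2.005 Mg apfu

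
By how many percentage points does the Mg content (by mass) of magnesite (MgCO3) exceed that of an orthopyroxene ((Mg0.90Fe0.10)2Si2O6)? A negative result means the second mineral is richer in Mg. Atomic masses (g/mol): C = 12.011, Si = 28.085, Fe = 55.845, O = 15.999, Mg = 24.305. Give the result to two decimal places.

7.70 percentage points

M(MgCO3) = 84.313 g/mol, so wt% Mg = 24.305/84.313 × 100 = 28.83%.
M((Mg0.90Fe0.10)2Si2O6) = 207.082 g/mol, so wt% Mg = 43.749/207.082 × 100 = 21.13%.
28.83 − 21.13 = 7.70 pp.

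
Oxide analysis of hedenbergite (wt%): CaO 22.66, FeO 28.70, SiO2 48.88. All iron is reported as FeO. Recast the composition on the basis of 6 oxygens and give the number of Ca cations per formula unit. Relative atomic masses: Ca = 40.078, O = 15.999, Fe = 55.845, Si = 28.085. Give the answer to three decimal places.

0.997 Ca apfu

22.66 wt% CaO ÷ 56.077 g/mol = 0.40409 mol, giving 0.40409 Ca and 0.40409 O.
28.70 wt% FeO ÷ 71.844 g/mol = 0.39948 mol, giving 0.39948 Fe and 0.39948 O.
48.88 wt% SiO2 ÷ 60.083 g/mol = 0.81354 mol, giving 0.81354 Si and 1.62708 O.
Oxygen sums to 2.43065; scaling by 6/2.43065 = 2.46848 puts the formula on 6 O.
Ca: 0.40409 × 2.46848 = 0.997 atoms per formula unit.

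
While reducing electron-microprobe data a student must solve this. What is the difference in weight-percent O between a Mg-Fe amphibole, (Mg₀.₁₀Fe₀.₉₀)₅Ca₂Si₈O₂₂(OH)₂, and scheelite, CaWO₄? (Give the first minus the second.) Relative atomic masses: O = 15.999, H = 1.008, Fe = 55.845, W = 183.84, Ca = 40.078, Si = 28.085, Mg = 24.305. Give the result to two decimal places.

18.01 percentage points

M((Mg₀.₁₀Fe₀.₉₀)₅Ca₂Si₈O₂₂(OH)₂) = 954.283 g/mol, so wt% O = 383.976/954.283 × 100 = 40.24%.
M(CaWO₄) = 287.914 g/mol, so wt% O = 63.996/287.914 × 100 = 22.23%.
40.24 − 22.23 = 18.01 pp.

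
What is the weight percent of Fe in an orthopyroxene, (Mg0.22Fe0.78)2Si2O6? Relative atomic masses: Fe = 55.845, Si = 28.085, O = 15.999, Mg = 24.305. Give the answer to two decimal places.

34.85 weight percent

M((Mg0.22Fe0.78)2Si2O6) = 249.976 g/mol.
Fe contributes 1.56 × 55.845 = 87.118 g per mole.
87.118/249.976 = 0.3485 → 34.85%.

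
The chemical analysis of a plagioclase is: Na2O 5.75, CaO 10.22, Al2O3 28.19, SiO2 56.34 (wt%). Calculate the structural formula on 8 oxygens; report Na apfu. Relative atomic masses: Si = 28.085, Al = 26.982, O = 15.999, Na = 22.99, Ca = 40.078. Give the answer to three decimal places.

0.498 Na apfu

5.75 wt% Na2O ÷ 61.979 g/mol = 0.09277 mol, giving 0.18554 Na and 0.09277 O.
10.22 wt% CaO ÷ 56.077 g/mol = 0.18225 mol, giving 0.18225 Ca and 0.18225 O.
28.19 wt% Al2O3 ÷ 101.961 g/mol = 0.27648 mol, giving 0.55296 Al and 0.82944 O.
56.34 wt% SiO2 ÷ 60.083 g/mol = 0.93770 mol, giving 0.93770 Si and 1.87540 O.
Oxygen sums to 2.97986; scaling by 8/2.97986 = 2.68469 puts the formula on 8 O.
Na: 0.18554 × 2.68469 = 0.498 atoms per formula unit.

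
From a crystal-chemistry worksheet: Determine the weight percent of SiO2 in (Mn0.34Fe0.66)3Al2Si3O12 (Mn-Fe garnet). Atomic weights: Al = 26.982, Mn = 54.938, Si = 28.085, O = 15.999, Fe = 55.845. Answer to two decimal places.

Molar mass of (Mn0.34Fe0.66)3Al2Si3O12 = 1.02×54.938 + 1.98×55.845 + 2×26.982 + 3×28.085 + 12×15.999 = 496.817 g/mol.
Each formula unit contains 3 Si, equivalent to 3/1 = 3.0000 mol SiO2.
M(SiO2) = 1×28.085 + 2×15.999 = 60.083 g/mol.
Mass of SiO2 per formula unit = 3.0000 × 60.083 = 180.249 g.
SiO2 wt% = 180.249 / 496.817 × 100 = 36.28%.

36.28 wt%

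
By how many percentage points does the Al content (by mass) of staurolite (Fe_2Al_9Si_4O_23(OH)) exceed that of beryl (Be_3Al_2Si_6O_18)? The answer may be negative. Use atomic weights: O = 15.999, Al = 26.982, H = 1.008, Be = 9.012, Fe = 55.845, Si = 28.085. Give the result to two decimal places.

First mineral: 242.838 g Al in 851.852 g formula = 28.51 wt% Al.
Second mineral: 53.964 g Al in 537.492 g formula = 10.04 wt% Al.
28.51% − 10.04% gives a difference of 18.47 percentage points.

18.47 percentage points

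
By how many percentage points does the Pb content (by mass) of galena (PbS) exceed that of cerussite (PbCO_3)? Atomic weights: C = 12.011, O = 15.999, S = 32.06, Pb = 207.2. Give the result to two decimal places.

9.06 percentage points

First mineral: 207.200 g Pb in 239.260 g formula = 86.60 wt% Pb.
Second mineral: 207.200 g Pb in 267.208 g formula = 77.54 wt% Pb.
86.60% − 77.54% gives a difference of 9.06 percentage points.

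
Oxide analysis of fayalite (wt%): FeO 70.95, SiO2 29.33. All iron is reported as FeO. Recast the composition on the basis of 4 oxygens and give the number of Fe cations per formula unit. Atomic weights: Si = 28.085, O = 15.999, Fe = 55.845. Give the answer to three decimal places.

FeO (M=71.844): mol = 0.98756; Fe = 0.98756, O = 0.98756.
SiO2 (M=60.083): mol = 0.48816; Si = 0.48816, O = 0.97632.
ΣO = 1.96388; factor = 4/ΣO = 2.03678.
Fe apfu = 0.98756 × 2.03678 = 2.011.

2.011 Fe apfu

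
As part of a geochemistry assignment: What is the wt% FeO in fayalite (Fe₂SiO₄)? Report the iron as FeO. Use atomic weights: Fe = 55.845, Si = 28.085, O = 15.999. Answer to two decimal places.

M(Fe₂SiO₄) = 203.771 g/mol; M(FeO) = 71.844 g/mol.
Moles FeO per formula unit = 2 Fe ÷ 1 = 2.0000.
FeO fraction = (2.0000 × 71.844) / 203.771 = 143.688/203.771 = 0.7051.

70.51 wt%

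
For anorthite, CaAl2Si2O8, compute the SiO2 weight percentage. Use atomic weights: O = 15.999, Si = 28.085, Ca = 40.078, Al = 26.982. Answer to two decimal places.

43.19 wt%

M(CaAl2Si2O8) = 278.204 g/mol; M(SiO2) = 60.083 g/mol.
Moles SiO2 per formula unit = 2 Si ÷ 1 = 2.0000.
SiO2 fraction = (2.0000 × 60.083) / 278.204 = 120.166/278.204 = 0.4319.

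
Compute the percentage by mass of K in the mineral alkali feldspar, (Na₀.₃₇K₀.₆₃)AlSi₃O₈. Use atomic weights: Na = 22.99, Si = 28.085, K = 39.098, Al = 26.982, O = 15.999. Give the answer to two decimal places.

Molar mass of (Na₀.₃₇K₀.₆₃)AlSi₃O₈: 0.37*22.99 + 0.63*39.098 + 1*26.982 + 3*28.085 + 8*15.999 = 272.367 g/mol.
Mass of K per formula unit: 0.63 × 39.098 = 24.632 g.
Weight fraction K = 24.632 / 272.367 = 0.0904.

9.04 mass %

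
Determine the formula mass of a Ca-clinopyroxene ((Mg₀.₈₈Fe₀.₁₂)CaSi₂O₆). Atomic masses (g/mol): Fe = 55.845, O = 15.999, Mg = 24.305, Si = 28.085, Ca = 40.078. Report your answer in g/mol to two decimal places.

220.33 g/mol

The formula mass is the sum 0.88(24.305) + 0.12(55.845) + 1(40.078) + 2(28.085) + 6(15.999).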